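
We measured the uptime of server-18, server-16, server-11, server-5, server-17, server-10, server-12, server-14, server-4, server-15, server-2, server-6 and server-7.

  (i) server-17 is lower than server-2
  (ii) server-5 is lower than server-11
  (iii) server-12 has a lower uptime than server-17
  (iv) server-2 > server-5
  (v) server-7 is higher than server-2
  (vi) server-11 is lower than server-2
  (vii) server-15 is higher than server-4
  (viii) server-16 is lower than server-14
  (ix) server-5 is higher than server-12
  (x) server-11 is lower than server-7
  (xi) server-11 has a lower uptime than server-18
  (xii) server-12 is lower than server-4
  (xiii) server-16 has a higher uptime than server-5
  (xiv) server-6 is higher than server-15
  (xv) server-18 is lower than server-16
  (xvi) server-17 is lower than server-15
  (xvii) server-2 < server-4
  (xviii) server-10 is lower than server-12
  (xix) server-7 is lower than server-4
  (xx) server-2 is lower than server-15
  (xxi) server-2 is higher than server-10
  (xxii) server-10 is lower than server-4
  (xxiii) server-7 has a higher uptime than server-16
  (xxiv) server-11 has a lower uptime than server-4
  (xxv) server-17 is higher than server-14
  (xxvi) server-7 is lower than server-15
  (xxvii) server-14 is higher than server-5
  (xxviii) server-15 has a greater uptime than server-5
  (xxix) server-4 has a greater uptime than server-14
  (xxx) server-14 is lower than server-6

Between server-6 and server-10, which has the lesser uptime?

Chaining the given relations: server-10 < server-12 < server-5 < server-11 < server-18 < server-16 < server-14 < server-17 < server-2 < server-7 < server-4 < server-15 < server-6.
So server-10 < server-6; server-10 is the lower of the two.

server-10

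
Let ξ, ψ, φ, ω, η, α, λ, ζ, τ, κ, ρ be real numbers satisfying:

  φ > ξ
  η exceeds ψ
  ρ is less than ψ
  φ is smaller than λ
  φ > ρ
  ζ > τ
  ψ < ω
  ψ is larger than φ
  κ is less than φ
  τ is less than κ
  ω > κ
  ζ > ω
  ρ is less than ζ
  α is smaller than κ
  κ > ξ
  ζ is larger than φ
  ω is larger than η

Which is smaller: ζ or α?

α

Chaining the given relations: α < κ < φ < ψ < η < ω < ζ.
So α < ζ; α is the smaller of the two.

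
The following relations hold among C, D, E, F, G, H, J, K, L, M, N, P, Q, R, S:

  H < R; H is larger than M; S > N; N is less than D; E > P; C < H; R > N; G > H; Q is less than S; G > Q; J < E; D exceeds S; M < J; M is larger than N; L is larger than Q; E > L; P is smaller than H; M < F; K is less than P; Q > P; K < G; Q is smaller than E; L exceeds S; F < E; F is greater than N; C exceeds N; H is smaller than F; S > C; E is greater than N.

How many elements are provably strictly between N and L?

Chaining upward from N reaches: M, J, C, H, S, D, F, G, E, R.
Chaining downward from L reaches: K, P, Q, C, S.
Strictly between N and L are those in both lists: C, S — 2 elements.

2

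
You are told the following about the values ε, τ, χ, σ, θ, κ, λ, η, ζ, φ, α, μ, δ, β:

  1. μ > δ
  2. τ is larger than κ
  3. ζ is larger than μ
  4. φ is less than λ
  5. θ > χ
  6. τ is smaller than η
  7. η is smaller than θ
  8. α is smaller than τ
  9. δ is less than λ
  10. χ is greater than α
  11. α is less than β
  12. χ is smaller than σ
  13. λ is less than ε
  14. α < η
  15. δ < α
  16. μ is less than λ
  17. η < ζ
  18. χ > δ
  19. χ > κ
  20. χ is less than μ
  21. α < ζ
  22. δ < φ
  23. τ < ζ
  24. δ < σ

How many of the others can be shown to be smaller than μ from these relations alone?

The elements the relations force below μ are δ, κ, α, χ — no chain reaches any other.
That is 4.

4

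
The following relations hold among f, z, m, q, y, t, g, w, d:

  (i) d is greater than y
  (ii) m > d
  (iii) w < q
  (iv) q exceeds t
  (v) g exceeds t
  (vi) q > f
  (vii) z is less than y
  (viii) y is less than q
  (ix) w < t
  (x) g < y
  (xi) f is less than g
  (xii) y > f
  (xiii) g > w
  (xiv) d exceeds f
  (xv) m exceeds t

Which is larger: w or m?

m

Following the relations from w: w < t < g < y < d < m.
So w < m; m is the larger of the two.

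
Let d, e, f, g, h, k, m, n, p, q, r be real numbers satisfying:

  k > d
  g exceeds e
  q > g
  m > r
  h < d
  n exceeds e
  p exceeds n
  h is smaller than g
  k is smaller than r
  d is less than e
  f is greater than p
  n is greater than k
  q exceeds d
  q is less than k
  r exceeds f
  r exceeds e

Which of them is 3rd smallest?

Chaining the given pairs: h < d < e < g < q < k < n < p < f < r < m.
The 3rd smallest is e.

e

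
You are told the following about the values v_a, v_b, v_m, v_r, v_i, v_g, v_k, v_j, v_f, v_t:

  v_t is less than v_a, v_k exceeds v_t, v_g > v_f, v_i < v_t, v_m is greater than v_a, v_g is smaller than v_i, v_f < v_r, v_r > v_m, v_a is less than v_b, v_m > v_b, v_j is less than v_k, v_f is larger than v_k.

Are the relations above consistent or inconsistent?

We have v_t < v_k stated directly, yet also v_k < v_f < v_g < v_i < v_t by chaining the others — so v_k < v_t. Contradiction.

inconsistent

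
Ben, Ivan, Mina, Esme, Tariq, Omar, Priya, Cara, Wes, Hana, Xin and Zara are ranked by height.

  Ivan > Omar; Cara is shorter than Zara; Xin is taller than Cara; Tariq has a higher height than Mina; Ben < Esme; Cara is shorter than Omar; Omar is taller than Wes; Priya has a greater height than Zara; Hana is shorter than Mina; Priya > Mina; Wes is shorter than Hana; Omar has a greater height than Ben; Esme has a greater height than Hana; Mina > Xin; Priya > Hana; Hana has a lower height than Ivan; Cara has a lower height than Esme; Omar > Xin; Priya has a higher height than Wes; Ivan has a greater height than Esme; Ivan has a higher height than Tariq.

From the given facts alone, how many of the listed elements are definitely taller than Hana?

5

Directly above Hana: Esme, Mina, Ivan, Priya.
One step further: Tariq (5 so far).
No other element is forced above Hana by the given relations, so the count is 5.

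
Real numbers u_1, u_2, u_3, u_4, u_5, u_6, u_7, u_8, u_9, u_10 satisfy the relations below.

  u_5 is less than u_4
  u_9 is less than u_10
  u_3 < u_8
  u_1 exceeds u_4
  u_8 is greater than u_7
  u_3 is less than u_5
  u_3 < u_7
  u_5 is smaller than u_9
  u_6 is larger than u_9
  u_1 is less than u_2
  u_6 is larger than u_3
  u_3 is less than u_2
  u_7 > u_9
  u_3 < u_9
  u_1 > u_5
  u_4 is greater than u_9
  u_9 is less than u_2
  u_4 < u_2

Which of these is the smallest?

u_3

u_5 is not least since u_3 < u_5; u_9 is not least since u_5 < u_9; u_7 is not least since u_3 < u_7; u_10 is not least since u_9 < u_10; u_8 is not least since u_3 < u_8; u_4 is not least since u_9 < u_4; u_1 is not least since u_5 < u_1; u_6 is not least since u_3 < u_6; u_2 is not least since u_3 < u_2.
Only u_3 has nothing below it, so u_3 is the smallest.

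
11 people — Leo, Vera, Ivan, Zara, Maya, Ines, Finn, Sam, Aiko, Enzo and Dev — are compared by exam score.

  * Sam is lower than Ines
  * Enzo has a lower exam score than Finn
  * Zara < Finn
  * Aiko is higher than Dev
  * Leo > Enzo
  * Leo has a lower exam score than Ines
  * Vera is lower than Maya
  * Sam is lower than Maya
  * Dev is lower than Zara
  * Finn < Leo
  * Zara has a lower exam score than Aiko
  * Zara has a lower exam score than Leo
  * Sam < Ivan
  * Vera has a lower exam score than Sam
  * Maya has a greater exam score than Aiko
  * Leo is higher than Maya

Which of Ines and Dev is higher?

The relevant relations are Dev < Zara; Zara < Aiko; Aiko < Maya; Maya < Leo; Leo < Ines.
Chaining these gives Dev < Zara < Aiko < Maya < Leo < Ines.
So Dev < Ines; Ines is the higher of the two.

Ines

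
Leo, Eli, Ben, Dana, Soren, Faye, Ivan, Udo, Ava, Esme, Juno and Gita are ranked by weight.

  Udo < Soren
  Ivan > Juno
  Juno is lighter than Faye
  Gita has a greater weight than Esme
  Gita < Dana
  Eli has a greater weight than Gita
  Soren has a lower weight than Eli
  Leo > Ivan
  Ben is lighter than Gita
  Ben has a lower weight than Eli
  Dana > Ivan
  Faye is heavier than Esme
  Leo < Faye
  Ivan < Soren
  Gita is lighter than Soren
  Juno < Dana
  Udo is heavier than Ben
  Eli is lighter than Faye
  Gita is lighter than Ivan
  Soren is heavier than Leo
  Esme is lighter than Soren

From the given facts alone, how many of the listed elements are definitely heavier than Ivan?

5

From Ivan the given relations immediately reach Leo, Soren, Dana.
From those, Eli, Faye — 5 in total.
Nothing else is reachable above Ivan; 5 in all.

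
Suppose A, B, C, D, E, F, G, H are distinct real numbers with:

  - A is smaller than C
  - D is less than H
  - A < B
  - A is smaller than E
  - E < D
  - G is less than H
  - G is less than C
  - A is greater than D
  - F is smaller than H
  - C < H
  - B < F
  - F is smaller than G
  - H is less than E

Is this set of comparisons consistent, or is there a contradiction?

inconsistent

Chaining the given relations yields D < A < B < F < G < C < H < E, so D < E. But one relation states E < D. These cannot both hold.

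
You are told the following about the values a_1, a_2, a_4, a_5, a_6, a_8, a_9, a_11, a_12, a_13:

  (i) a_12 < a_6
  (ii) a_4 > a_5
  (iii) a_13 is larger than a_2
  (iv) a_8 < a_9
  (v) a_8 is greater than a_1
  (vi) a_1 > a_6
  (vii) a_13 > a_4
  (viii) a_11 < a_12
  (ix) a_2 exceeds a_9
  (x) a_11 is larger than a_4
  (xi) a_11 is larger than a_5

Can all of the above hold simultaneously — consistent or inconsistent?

Every relation is compatible with a_5 < a_4 < a_11 < a_12 < a_6 < a_1 < a_8 < a_9 < a_2 < a_13; the set is consistent.

consistent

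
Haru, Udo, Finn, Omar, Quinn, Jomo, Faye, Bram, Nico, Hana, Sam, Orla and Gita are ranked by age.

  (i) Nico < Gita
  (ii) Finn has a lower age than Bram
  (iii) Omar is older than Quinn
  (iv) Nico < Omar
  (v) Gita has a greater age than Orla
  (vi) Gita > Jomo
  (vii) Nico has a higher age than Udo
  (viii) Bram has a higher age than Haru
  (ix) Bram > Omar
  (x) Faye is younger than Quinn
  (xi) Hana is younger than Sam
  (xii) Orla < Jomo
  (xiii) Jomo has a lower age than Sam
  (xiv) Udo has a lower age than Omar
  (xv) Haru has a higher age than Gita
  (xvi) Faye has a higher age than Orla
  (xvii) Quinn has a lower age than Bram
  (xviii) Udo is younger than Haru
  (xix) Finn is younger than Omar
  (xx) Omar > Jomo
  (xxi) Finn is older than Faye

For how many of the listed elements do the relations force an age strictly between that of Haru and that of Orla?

Chaining upward from Orla reaches: Jomo, Faye, Quinn, Finn, Sam, Omar, Gita, Bram.
Chaining downward from Haru reaches: Udo, Jomo, Nico, Gita.
Strictly between Orla and Haru are those in both lists: Jomo, Gita — 2 elements.

2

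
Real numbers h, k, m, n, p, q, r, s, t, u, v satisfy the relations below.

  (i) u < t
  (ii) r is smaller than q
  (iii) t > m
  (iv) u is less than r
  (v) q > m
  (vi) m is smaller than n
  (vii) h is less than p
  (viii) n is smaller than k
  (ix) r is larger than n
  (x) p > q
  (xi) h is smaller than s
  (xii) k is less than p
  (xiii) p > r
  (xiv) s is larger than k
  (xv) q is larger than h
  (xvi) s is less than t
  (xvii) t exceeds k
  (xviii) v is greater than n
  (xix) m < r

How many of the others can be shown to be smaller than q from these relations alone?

Directly below q: m, r, h.
One step further: u, n (5 so far).
No other element is forced below q by the given relations, so the count is 5.

5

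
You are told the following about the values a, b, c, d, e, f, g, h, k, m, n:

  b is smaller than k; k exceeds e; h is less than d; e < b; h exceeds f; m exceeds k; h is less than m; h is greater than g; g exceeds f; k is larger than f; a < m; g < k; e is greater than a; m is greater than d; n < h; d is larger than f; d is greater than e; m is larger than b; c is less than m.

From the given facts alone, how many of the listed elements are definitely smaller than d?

Directly below d: f, e, h.
One step further: a, g, n (6 so far).
No other element is forced below d by the given relations, so the count is 6.

6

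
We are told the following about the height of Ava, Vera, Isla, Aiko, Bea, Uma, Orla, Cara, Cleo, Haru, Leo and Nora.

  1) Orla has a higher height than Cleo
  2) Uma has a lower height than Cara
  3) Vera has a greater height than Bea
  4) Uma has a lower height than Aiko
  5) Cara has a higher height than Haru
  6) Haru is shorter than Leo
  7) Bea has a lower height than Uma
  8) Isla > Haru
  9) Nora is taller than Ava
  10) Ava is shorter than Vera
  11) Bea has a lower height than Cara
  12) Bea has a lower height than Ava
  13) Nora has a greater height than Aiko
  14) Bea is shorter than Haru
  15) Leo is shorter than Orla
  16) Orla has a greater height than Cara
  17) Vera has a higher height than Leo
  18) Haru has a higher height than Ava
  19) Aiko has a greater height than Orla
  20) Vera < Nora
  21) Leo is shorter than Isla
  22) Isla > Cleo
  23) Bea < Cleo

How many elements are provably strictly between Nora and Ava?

The relations place Ava below Nora. An element lies strictly between them when it is forced above Ava and also forced below Nora.
Above Ava: {Haru, Leo, Isla, Cara, Vera, Orla, Aiko}. Below Nora: {Bea, Uma, Haru, Cleo, Leo, Cara, Vera, Orla, Aiko}.
Intersection: {Haru, Leo, Cara, Vera, Orla, Aiko} — 6.

6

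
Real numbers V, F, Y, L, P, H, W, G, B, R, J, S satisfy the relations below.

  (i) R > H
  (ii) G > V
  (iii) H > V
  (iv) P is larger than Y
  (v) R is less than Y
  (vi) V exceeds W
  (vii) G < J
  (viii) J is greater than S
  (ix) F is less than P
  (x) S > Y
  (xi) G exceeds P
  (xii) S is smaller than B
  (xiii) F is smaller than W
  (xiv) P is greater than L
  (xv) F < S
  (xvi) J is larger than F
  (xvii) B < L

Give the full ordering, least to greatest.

Nothing is placed below F, so it is least; from there F < W; W < V; V < H; H < R; R < Y; Y < S; S < B; B < L; L < P; P < G; G < J, each given directly.

F < W < V < H < R < Y < S < B < L < P < G < J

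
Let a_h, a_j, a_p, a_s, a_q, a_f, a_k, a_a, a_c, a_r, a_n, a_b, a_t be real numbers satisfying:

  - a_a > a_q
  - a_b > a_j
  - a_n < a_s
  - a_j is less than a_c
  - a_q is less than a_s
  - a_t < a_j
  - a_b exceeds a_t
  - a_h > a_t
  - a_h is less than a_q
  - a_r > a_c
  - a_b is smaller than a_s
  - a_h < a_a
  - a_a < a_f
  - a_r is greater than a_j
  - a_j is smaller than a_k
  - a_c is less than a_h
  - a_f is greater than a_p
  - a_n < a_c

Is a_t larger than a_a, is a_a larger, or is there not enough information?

a_t < a_j < a_c < a_h < a_q < a_a, by transitivity through a_j, a_c, a_h, a_q.
So a_a is larger.

a_a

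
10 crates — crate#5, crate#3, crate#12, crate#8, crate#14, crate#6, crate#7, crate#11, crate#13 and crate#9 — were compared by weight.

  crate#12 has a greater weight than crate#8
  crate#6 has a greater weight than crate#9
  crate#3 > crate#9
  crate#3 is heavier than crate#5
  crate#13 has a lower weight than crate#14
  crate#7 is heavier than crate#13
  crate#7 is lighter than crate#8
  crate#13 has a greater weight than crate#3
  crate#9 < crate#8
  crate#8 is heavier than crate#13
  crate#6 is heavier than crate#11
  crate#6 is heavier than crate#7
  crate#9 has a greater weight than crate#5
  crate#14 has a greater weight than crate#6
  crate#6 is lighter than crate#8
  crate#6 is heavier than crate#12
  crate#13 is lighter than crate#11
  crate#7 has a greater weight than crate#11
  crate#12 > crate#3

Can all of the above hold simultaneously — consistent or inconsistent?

inconsistent

Chaining the given relations yields crate#8 < crate#12 < crate#6, so crate#8 < crate#6. But one relation states crate#6 < crate#8. These cannot both hold.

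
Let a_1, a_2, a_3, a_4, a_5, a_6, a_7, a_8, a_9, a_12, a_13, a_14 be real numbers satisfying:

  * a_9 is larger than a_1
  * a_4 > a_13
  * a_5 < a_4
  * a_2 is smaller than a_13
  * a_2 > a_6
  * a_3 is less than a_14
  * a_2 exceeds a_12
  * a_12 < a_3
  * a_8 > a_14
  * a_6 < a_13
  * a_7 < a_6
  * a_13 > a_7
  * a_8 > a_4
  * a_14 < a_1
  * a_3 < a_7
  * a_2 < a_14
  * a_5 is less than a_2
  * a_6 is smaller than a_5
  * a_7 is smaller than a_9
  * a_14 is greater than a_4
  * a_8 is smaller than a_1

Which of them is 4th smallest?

a_6

Chaining the given pairs: a_12 < a_3 < a_7 < a_6 < a_5 < a_2 < a_13 < a_4 < a_14 < a_8 < a_1 < a_9.
The 4th smallest is a_6.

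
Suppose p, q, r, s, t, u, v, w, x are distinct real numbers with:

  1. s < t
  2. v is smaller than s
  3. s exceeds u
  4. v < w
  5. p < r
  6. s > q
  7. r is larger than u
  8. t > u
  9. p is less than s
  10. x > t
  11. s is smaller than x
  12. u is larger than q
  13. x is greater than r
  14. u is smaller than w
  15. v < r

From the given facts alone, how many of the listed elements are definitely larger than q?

6

Directly above q: u, s.
One step further: t, r, x, w (6 so far).
Nothing else is reachable above q; 6 in all.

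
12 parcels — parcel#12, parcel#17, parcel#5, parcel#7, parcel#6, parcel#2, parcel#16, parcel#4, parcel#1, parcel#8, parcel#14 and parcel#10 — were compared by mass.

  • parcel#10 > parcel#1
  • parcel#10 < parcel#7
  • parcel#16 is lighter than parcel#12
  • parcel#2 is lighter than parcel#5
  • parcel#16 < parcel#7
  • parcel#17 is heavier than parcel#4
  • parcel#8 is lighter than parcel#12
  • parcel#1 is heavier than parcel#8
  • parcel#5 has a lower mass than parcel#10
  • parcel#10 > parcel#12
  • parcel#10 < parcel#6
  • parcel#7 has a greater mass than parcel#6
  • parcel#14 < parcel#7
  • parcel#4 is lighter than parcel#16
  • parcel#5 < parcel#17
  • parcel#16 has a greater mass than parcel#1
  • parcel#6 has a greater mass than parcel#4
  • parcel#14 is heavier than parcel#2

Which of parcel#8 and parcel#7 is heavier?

parcel#7

Chaining the given relations: parcel#8 < parcel#1 < parcel#16 < parcel#12 < parcel#10 < parcel#6 < parcel#7.
So parcel#8 < parcel#7; parcel#7 is the heavier of the two.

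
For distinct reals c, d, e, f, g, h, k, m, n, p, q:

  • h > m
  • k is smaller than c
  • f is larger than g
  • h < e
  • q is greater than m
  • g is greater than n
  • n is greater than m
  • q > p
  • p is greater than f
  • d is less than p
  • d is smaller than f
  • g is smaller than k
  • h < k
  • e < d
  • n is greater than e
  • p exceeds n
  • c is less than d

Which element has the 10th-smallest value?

The consecutive relations fix a unique order: m < h < e < n < g < k < c < d < f < p < q.
Counting 10 from the smallest end gives p.

p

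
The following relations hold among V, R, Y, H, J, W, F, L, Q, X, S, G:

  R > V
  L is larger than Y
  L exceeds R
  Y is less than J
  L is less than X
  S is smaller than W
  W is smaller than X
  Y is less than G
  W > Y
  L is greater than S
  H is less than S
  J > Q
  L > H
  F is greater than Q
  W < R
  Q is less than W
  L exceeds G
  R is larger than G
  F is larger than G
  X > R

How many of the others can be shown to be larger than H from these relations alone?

5

From H the given relations immediately reach S, L.
From those, W, X — 4 in total.
From those, R — 5 in total.
No other element is forced above H by the given relations, so the count is 5.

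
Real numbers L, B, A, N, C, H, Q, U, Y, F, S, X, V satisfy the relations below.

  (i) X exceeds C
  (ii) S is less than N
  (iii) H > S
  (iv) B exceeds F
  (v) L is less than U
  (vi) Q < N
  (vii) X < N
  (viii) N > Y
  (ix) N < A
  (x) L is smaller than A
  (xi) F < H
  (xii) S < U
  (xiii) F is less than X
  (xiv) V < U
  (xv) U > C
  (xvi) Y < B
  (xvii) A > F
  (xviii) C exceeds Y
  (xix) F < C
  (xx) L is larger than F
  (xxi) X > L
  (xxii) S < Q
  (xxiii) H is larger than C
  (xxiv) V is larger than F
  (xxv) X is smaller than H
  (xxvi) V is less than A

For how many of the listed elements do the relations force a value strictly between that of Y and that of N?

The relations place Y below N. An element lies strictly between them when it is forced above Y and also forced below N.
Above Y: {C, X, B, H, U, A}. Below N: {F, S, Q, L, C, X}.
Intersection: {C, X} — 2.

2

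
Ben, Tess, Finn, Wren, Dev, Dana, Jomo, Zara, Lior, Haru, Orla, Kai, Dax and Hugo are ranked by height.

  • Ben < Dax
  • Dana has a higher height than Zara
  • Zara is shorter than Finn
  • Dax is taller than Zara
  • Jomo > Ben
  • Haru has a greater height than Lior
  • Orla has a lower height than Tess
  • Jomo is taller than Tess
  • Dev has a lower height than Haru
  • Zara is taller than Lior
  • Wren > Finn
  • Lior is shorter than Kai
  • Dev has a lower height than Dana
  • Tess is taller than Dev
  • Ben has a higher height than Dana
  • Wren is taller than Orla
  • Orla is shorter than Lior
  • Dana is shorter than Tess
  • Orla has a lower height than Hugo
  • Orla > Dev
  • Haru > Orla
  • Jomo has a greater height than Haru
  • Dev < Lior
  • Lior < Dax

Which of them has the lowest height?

Chaining upward from Dev: directly above it, Orla, Lior, Dana, Tess, Haru; then Zara, Wren, Ben, Kai, Hugo, Dax, Jomo; then Finn.
That covers every other element, and nothing is given below Dev, so Dev is the lowest height.

Dev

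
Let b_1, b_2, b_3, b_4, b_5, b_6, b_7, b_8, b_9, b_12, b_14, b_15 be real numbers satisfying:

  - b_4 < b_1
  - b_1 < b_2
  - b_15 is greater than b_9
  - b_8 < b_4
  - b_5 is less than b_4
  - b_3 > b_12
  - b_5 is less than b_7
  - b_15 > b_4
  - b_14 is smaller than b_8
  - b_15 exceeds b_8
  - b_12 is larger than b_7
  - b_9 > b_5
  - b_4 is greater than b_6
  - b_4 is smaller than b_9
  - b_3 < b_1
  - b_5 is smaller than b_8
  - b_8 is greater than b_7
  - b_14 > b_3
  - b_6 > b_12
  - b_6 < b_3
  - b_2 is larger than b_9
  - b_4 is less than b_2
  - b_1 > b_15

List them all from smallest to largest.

Nothing is placed below b_5, so it is least; from there b_5 < b_7; b_7 < b_12; b_12 < b_6; b_6 < b_3; b_3 < b_14; b_14 < b_8; b_8 < b_4; b_4 < b_9; b_9 < b_15; b_15 < b_1; b_1 < b_2, each given directly.

b_5 < b_7 < b_12 < b_6 < b_3 < b_14 < b_8 < b_4 < b_9 < b_15 < b_1 < b_2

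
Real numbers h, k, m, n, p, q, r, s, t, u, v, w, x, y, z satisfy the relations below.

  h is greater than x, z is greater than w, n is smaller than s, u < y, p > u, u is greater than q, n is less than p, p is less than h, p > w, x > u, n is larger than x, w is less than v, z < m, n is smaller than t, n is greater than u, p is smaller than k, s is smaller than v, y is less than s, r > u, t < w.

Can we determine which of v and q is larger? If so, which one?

Link the given pairs in sequence: q < u; u < n; n < t; t < w; w < v.
Chaining these gives q < u < n < t < w < v.
So v is larger.

v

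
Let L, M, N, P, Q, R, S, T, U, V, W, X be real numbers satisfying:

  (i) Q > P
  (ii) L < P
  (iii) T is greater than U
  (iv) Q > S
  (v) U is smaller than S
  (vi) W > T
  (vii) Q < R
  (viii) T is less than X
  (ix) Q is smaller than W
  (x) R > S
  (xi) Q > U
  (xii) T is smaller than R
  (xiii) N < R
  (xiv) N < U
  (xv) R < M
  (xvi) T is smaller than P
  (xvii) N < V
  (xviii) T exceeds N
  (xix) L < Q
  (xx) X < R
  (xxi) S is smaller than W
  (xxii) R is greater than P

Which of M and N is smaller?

The relevant relations are N < U; U < T; T < P; P < Q; Q < R; R < M.
Together: N < U < T < P < Q < R < M.
So N < M; N is the smaller of the two.

N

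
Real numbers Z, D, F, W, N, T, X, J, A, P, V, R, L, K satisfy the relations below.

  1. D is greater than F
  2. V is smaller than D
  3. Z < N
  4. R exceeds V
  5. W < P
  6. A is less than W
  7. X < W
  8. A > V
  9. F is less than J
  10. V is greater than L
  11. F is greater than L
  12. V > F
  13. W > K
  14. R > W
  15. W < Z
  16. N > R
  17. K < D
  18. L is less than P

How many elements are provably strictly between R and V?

2

The relations place V below R. An element lies strictly between them when it is forced above V and also forced below R.
Above V: {A, D, W, Z, P, N}. Below R: {L, F, K, X, A, W}.
Intersection: {A, W} — 2.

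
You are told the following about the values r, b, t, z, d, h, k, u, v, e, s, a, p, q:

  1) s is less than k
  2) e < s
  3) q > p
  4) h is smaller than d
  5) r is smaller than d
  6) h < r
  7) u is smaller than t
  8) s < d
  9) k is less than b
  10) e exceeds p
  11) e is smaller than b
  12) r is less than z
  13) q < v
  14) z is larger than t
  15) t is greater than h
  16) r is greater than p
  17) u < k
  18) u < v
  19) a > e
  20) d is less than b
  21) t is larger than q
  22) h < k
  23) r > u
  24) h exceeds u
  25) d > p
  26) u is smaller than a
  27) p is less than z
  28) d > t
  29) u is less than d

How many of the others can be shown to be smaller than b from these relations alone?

The elements the relations force below b are p, e, u, q, h, s, r, k, t, d — no chain reaches any other.
That is 10.

10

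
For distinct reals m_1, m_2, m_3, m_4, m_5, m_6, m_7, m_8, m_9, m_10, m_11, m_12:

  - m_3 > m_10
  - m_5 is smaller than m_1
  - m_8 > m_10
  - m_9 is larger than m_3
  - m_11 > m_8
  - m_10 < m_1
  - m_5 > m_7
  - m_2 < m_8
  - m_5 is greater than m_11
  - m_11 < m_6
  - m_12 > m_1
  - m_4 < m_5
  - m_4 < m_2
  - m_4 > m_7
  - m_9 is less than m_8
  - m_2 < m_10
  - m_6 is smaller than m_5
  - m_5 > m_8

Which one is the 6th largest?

m_8

The consecutive relations fix a unique order: m_7 < m_4 < m_2 < m_10 < m_3 < m_9 < m_8 < m_11 < m_6 < m_5 < m_1 < m_12.
Counting 6 from the largest end gives m_8.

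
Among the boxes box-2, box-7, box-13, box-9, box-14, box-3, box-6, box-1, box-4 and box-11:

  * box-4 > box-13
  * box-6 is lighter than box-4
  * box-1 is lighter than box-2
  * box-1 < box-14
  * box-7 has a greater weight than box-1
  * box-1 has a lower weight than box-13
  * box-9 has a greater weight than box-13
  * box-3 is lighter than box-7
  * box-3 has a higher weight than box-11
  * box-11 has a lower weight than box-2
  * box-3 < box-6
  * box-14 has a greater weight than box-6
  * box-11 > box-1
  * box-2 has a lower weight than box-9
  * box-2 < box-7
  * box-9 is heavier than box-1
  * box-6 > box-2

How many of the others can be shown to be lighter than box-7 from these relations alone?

4

The elements the relations force below box-7 are box-1, box-11, box-3, box-2 — no chain reaches any other.
That is 4.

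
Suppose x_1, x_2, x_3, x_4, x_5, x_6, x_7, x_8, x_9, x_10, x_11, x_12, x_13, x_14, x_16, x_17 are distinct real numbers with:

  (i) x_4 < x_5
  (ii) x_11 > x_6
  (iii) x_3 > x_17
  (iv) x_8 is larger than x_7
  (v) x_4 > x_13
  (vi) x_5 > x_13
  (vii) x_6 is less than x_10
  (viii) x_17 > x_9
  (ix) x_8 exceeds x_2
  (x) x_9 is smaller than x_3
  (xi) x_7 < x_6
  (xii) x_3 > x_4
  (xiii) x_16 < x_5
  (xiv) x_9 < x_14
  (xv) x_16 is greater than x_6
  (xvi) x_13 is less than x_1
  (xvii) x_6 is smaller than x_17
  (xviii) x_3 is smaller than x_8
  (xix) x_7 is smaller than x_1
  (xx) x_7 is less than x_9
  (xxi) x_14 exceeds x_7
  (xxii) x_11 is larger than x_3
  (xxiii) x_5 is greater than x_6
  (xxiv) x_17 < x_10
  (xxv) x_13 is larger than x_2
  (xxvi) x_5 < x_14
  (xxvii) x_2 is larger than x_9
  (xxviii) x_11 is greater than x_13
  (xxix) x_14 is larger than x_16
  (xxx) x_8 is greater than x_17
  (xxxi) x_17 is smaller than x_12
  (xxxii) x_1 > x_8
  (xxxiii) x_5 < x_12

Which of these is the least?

Chaining upward from x_7: directly above it, x_6, x_9, x_8, x_1, x_14; then x_2, x_17, x_16, x_5, x_3, x_10, x_11; then x_13, x_12; then x_4.
That covers every other element, and nothing is given below x_7, so x_7 is the least.

x_7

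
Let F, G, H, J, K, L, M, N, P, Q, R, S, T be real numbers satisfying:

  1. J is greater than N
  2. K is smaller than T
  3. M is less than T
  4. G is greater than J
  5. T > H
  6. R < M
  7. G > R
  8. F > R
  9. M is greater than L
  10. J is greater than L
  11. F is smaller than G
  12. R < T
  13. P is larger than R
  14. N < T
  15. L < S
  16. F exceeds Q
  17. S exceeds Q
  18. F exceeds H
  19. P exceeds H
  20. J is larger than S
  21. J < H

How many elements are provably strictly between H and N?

Chaining upward from N reaches: J, F, P, T, G.
Chaining downward from H reaches: Q, L, S, J.
Strictly between N and H are those in both lists: J — 1 element.

1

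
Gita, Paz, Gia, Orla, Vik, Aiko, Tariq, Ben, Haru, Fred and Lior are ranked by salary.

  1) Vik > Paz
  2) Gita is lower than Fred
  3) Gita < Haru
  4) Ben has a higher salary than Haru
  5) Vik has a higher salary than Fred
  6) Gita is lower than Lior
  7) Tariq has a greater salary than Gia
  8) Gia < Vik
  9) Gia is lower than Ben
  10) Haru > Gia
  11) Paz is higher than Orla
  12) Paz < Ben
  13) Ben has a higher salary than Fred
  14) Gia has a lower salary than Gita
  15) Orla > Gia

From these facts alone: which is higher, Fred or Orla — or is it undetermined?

undetermined

Following every chain through Orla: above Orla we get Paz, Vik, Ben; below Orla we get Gia.
Fred is not reached, and no chain runs the other way from Fred to Orla.
So the given relations leave the order of Orla and Fred undetermined.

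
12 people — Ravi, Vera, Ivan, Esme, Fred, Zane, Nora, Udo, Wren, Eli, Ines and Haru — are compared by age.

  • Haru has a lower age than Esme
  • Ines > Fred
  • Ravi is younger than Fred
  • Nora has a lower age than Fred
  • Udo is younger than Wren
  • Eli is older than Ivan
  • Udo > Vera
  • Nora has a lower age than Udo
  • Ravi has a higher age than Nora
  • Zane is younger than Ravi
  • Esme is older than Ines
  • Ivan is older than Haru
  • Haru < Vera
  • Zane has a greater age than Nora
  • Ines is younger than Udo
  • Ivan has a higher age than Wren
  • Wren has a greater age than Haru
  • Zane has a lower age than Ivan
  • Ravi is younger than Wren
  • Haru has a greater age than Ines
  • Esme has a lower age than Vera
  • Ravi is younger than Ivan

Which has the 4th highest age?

Udo

Piecing the relations together gives one ordering: Nora < Zane < Ravi < Fred < Ines < Haru < Esme < Vera < Udo < Wren < Ivan < Eli.
The 4th largest is Udo.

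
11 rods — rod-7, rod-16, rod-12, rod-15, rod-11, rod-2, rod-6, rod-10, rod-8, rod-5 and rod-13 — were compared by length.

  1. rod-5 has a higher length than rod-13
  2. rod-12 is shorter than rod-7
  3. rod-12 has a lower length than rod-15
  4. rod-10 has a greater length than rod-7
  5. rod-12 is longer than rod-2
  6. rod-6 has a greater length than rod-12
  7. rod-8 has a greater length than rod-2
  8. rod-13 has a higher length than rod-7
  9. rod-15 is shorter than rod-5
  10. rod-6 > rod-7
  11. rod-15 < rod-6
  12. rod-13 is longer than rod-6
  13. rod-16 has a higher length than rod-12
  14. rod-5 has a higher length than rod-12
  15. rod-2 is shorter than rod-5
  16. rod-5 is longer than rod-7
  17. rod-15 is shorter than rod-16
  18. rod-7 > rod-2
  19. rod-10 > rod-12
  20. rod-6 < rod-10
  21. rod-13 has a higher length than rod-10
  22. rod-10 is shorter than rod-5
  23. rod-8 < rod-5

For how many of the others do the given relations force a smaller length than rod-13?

Directly below rod-13: rod-7, rod-6, rod-10.
One step further: rod-2, rod-12, rod-15 (6 so far).
No other element is forced below rod-13 by the given relations, so the count is 6.

6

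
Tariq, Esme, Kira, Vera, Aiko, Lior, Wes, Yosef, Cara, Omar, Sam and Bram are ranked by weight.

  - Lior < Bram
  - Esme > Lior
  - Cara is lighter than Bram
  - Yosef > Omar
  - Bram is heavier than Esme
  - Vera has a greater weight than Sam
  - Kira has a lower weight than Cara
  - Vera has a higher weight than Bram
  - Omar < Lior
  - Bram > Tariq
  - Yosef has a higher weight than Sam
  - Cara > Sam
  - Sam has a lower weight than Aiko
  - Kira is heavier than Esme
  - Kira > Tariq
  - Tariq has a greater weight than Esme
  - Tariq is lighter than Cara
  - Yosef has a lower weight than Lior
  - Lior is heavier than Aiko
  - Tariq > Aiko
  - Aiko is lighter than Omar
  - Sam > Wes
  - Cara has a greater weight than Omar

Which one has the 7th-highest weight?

Piecing the relations together gives one ordering: Wes < Sam < Aiko < Omar < Yosef < Lior < Esme < Tariq < Kira < Cara < Bram < Vera.
The 7th largest is Lior.

Lior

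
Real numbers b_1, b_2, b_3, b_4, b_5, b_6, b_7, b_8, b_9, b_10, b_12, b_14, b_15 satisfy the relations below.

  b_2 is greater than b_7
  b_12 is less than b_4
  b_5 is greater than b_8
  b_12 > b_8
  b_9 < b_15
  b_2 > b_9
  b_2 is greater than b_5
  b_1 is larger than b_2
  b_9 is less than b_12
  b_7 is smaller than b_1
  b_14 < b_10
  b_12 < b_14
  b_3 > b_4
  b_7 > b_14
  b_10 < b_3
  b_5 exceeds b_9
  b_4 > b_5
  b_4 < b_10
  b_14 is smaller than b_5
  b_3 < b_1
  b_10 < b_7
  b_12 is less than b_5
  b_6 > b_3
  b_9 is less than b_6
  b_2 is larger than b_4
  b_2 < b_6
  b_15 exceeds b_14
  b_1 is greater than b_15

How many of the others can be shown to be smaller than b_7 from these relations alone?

The elements the relations force below b_7 are b_8, b_9, b_12, b_14, b_5, b_4, b_10 — no chain reaches any other.
That is 7.

7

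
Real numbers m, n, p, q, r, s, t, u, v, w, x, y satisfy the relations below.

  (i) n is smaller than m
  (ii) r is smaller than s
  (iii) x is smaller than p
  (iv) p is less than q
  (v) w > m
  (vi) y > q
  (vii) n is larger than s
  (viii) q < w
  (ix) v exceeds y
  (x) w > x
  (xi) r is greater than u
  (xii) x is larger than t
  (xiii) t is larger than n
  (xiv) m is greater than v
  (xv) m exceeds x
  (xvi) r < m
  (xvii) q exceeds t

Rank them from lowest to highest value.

u < r < s < n < t < x < p < q < y < v < m < w

The consecutive links are each given: u < r; r < s; s < n; n < t; t < x; x < p; p < q; q < y; y < v; v < m; m < w.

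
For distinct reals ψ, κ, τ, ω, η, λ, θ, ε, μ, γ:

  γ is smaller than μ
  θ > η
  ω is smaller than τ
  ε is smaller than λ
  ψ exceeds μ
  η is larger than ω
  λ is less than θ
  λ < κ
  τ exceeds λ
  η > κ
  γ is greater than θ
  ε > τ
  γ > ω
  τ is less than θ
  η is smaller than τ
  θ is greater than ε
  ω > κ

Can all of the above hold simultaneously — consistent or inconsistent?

We have τ < ε stated directly, yet also ε < λ < κ < ω < η < τ by chaining the others — so ε < τ. Contradiction.

inconsistent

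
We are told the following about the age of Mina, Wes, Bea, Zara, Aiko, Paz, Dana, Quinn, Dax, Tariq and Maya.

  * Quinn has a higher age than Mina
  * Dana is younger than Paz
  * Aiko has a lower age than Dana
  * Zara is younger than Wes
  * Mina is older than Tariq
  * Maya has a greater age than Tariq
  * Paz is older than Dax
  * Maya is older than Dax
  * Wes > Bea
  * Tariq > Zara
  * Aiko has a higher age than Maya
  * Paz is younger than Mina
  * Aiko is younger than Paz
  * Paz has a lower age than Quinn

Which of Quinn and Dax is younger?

The relevant relations are Dax < Maya; Maya < Aiko; Aiko < Paz; Paz < Mina; Mina < Quinn.
Together: Dax < Maya < Aiko < Paz < Mina < Quinn.
So Dax < Quinn; Dax is the younger of the two.

Dax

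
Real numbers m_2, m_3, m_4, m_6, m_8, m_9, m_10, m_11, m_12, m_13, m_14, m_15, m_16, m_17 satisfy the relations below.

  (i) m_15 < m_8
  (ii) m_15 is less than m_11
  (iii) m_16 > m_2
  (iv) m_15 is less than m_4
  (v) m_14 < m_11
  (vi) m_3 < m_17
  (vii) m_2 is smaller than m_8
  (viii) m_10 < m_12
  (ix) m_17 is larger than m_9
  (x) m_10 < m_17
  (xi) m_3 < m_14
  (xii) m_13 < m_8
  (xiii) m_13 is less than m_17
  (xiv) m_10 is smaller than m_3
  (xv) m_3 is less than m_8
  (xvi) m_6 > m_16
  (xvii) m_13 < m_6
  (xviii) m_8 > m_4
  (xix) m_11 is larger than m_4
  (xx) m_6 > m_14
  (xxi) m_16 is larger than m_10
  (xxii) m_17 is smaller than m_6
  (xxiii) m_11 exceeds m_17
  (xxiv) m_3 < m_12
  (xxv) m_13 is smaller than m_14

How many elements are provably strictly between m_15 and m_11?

Chaining upward from m_15 reaches: m_4, m_8.
Chaining downward from m_11 reaches: m_9, m_10, m_3, m_13, m_17, m_14, m_4.
Strictly between m_15 and m_11 are those in both lists: m_4 — 1 element.

1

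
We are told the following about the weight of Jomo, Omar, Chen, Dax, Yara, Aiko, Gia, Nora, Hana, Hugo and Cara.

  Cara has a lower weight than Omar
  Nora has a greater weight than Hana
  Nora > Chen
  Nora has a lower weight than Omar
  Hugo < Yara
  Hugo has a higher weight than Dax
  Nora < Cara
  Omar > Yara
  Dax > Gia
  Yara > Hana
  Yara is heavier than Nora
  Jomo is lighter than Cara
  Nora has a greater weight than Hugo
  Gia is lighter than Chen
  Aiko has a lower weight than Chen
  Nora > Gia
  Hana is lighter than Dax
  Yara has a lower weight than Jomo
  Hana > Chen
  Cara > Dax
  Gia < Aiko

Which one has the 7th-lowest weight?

Nora

Piecing the relations together gives one ordering: Gia < Aiko < Chen < Hana < Dax < Hugo < Nora < Yara < Jomo < Cara < Omar.
Counting 7 from the smallest end gives Nora.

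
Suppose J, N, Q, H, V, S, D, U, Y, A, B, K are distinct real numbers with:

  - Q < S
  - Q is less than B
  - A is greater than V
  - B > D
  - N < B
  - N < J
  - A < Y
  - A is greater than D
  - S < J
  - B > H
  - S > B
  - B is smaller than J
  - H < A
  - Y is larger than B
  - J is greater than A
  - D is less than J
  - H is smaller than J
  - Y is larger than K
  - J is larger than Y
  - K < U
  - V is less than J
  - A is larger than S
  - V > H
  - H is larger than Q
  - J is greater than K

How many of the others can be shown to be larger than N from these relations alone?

5

The elements the relations force above N are B, S, A, Y, J — no chain reaches any other.
That is 5.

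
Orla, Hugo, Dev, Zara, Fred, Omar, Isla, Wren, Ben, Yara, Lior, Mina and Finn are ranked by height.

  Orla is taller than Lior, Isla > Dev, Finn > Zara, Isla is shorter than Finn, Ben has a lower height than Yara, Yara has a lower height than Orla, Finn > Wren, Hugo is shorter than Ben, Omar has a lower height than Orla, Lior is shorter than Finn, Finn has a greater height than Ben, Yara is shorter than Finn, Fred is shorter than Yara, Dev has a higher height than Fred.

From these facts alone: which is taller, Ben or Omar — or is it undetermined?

undetermined

Following every chain through Ben: above Ben we get Yara, Orla, Finn; below Ben we get Hugo.
Omar is not reached, and no chain runs the other way from Omar to Ben.
So the given relations leave the order of Ben and Omar undetermined.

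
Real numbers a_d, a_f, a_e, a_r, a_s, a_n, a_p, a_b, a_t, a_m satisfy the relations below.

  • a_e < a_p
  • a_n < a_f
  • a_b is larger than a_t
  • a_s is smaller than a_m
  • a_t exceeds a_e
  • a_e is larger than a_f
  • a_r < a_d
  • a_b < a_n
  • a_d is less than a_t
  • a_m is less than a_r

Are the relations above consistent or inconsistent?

We have a_e < a_t stated directly, yet also a_t < a_b < a_n < a_f < a_e by chaining the others — so a_t < a_e. Contradiction.

inconsistent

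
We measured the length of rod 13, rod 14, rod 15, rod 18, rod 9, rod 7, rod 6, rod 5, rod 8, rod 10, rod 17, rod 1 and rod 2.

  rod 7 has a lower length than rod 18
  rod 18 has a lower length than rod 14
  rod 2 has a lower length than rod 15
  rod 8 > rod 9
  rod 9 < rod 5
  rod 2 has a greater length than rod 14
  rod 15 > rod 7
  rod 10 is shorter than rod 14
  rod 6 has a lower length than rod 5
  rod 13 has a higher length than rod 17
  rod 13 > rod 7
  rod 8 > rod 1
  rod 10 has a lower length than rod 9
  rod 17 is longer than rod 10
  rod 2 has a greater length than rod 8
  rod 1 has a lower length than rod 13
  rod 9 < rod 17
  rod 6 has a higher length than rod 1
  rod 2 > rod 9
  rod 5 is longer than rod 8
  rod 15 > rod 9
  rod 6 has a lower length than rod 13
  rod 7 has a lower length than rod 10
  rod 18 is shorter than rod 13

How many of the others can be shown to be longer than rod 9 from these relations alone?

The elements the relations force above rod 9 are rod 17, rod 8, rod 13, rod 2, rod 5, rod 15 — no chain reaches any other.
That is 6.

6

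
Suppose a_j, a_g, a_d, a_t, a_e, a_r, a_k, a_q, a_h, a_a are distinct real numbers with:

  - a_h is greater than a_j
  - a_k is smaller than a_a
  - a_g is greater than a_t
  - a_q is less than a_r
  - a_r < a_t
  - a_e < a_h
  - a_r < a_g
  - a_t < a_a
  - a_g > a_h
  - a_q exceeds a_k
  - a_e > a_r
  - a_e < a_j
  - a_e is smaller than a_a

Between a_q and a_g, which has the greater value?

a_g

a_q < a_r and a_r < a_e give a_q < a_e.
Then a_e < a_j extends the chain to a_j.
With a_j < a_h: a_q < a_r < a_e < a_j < a_h.
Then a_h < a_g extends the chain to a_g.
So a_q < a_g; a_g is the larger of the two.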